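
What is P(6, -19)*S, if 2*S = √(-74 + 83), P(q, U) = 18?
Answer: 27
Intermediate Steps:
S = 3/2 (S = √(-74 + 83)/2 = √9/2 = (½)*3 = 3/2 ≈ 1.5000)
P(6, -19)*S = 18*(3/2) = 27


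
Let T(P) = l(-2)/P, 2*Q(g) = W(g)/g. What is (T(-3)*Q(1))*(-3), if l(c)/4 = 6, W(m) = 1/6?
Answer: 2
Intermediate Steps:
W(m) = 1/6
l(c) = 24 (l(c) = 4*6 = 24)
Q(g) = 1/(12*g) (Q(g) = (1/(6*g))/2 = 1/(12*g))
T(P) = 24/P
(T(-3)*Q(1))*(-3) = ((24/(-3))*((1/12)/1))*(-3) = ((24*(-1/3))*((1/12)*1))*(-3) = -8*1/12*(-3) = -2/3*(-3) = 2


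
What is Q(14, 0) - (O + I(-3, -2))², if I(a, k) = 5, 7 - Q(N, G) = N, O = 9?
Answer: -203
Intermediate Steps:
Q(N, G) = 7 - N
Q(14, 0) - (O + I(-3, -2))² = (7 - 1*14) - (9 + 5)² = (7 - 14) - 1*14² = -7 - 1*196 = -7 - 196 = -203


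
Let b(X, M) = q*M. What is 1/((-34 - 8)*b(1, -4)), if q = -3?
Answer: -1/504 ≈ -0.0019841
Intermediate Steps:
b(X, M) = -3*M
1/((-34 - 8)*b(1, -4)) = 1/((-34 - 8)*(-3*(-4))) = 1/(-42*12) = 1/(-504) = -1/504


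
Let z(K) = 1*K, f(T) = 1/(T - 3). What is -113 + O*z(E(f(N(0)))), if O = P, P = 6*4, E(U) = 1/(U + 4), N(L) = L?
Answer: -1171/11 ≈ -106.45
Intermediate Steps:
f(T) = 1/(-3 + T)
E(U) = 1/(4 + U)
P = 24
z(K) = K
O = 24
-113 + O*z(E(f(N(0)))) = -113 + 24/(4 + 1/(-3 + 0)) = -113 + 24/(4 + 1/(-3)) = -113 + 24/(4 - ⅓) = -113 + 24/(11/3) = -113 + 24*(3/11) = -113 + 72/11 = -1171/11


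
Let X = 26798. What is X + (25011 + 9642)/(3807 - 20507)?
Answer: 447491947/16700 ≈ 26796.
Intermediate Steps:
X + (25011 + 9642)/(3807 - 20507) = 26798 + (25011 + 9642)/(3807 - 20507) = 26798 + 34653/(-16700) = 26798 + 34653*(-1/16700) = 26798 - 34653/16700 = 447491947/16700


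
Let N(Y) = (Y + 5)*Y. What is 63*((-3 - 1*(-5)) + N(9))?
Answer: 8064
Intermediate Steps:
N(Y) = Y*(5 + Y) (N(Y) = (5 + Y)*Y = Y*(5 + Y))
63*((-3 - 1*(-5)) + N(9)) = 63*((-3 - 1*(-5)) + 9*(5 + 9)) = 63*((-3 + 5) + 9*14) = 63*(2 + 126) = 63*128 = 8064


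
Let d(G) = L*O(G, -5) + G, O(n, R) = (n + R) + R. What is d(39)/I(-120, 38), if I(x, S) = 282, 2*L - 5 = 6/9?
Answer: 727/1692 ≈ 0.42967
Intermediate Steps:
L = 17/6 (L = 5/2 + (6/9)/2 = 5/2 + (6*(⅑))/2 = 5/2 + (½)*(⅔) = 5/2 + ⅓ = 17/6 ≈ 2.8333)
O(n, R) = n + 2*R (O(n, R) = (R + n) + R = n + 2*R)
d(G) = -85/3 + 23*G/6 (d(G) = 17*(G + 2*(-5))/6 + G = 17*(G - 10)/6 + G = 17*(-10 + G)/6 + G = (-85/3 + 17*G/6) + G = -85/3 + 23*G/6)
d(39)/I(-120, 38) = (-85/3 + (23/6)*39)/282 = (-85/3 + 299/2)*(1/282) = (727/6)*(1/282) = 727/1692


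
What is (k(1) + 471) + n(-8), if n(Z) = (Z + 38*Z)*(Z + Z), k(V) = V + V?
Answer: 5465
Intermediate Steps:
k(V) = 2*V
n(Z) = 78*Z² (n(Z) = (39*Z)*(2*Z) = 78*Z²)
(k(1) + 471) + n(-8) = (2*1 + 471) + 78*(-8)² = (2 + 471) + 78*64 = 473 + 4992 = 5465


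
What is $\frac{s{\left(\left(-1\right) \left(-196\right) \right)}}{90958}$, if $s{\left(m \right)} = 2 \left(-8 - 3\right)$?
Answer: $- \frac{11}{45479} \approx -0.00024187$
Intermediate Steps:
$s{\left(m \right)} = -22$ ($s{\left(m \right)} = 2 \left(-11\right) = -22$)
$\frac{s{\left(\left(-1\right) \left(-196\right) \right)}}{90958} = - \frac{22}{90958} = \left(-22\right) \frac{1}{90958} = - \frac{11}{45479}$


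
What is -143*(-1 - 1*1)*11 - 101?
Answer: 3045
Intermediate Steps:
-143*(-1 - 1*1)*11 - 101 = -143*(-1 - 1)*11 - 101 = -(-286)*11 - 101 = -143*(-22) - 101 = 3146 - 101 = 3045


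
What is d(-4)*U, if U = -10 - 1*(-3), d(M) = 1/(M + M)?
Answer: 7/8 ≈ 0.87500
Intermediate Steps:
d(M) = 1/(2*M)
U = -7 (U = -10 + 3 = -7)
d(-4)*U = ((1/2)/(-4))*(-7) = ((1/2)*(-1/4))*(-7) = -1/8*(-7) = 7/8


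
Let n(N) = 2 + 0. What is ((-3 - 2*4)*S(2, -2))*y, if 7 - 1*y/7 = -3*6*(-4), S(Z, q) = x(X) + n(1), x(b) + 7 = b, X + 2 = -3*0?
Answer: -35035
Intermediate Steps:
n(N) = 2
X = -2 (X = -2 - 3*0 = -2 + 0 = -2)
x(b) = -7 + b
S(Z, q) = -7 (S(Z, q) = (-7 - 2) + 2 = -9 + 2 = -7)
y = -455 (y = 49 - 7*(-3*6)*(-4) = 49 - (-126)*(-4) = 49 - 7*72 = 49 - 504 = -455)
((-3 - 2*4)*S(2, -2))*y = ((-3 - 2*4)*(-7))*(-455) = ((-3 - 8)*(-7))*(-455) = -11*(-7)*(-455) = 77*(-455) = -35035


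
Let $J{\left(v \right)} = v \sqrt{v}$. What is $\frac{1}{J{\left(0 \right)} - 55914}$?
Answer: $- \frac{1}{55914} \approx -1.7885 \cdot 10^{-5}$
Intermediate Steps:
$J{\left(v \right)} = v^{\frac{3}{2}}$
$\frac{1}{J{\left(0 \right)} - 55914} = \frac{1}{0^{\frac{3}{2}} - 55914} = \frac{1}{0 - 55914} = \frac{1}{-55914} = - \frac{1}{55914}$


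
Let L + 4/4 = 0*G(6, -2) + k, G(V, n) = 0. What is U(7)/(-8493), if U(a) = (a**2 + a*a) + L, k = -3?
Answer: -94/8493 ≈ -0.011068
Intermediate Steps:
L = -4 (L = -1 + (0*0 - 3) = -1 + (0 - 3) = -1 - 3 = -4)
U(a) = -4 + 2*a**2 (U(a) = (a**2 + a*a) - 4 = (a**2 + a**2) - 4 = 2*a**2 - 4 = -4 + 2*a**2)
U(7)/(-8493) = (-4 + 2*7**2)/(-8493) = -(-4 + 2*49)/8493 = -(-4 + 98)/8493 = -1/8493*94 = -94/8493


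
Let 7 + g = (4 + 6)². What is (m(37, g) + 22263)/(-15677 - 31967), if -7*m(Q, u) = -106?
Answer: -155947/333508 ≈ -0.46760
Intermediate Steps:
g = 93 (g = -7 + (4 + 6)² = -7 + 10² = -7 + 100 = 93)
m(Q, u) = 106/7 (m(Q, u) = -⅐*(-106) = 106/7)
(m(37, g) + 22263)/(-15677 - 31967) = (106/7 + 22263)/(-15677 - 31967) = (155947/7)/(-47644) = (155947/7)*(-1/47644) = -155947/333508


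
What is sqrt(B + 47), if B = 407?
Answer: sqrt(454) ≈ 21.307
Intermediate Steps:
sqrt(B + 47) = sqrt(407 + 47) = sqrt(454)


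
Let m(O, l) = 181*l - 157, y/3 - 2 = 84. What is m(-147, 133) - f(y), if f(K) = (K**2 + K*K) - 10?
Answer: -109202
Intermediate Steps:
y = 258 (y = 6 + 3*84 = 6 + 252 = 258)
f(K) = -10 + 2*K**2 (f(K) = (K**2 + K**2) - 10 = 2*K**2 - 10 = -10 + 2*K**2)
m(O, l) = -157 + 181*l
m(-147, 133) - f(y) = (-157 + 181*133) - (-10 + 2*258**2) = (-157 + 24073) - (-10 + 2*66564) = 23916 - (-10 + 133128) = 23916 - 1*133118 = 23916 - 133118 = -109202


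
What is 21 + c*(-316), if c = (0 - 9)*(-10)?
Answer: -28419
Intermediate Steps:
c = 90 (c = -9*(-10) = 90)
21 + c*(-316) = 21 + 90*(-316) = 21 - 28440 = -28419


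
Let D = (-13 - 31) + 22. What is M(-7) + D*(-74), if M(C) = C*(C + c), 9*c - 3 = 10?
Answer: 15002/9 ≈ 1666.9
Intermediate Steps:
c = 13/9 (c = 1/3 + (1/9)*10 = 1/3 + 10/9 = 13/9 ≈ 1.4444)
D = -22 (D = -44 + 22 = -22)
M(C) = C*(13/9 + C) (M(C) = C*(C + 13/9) = C*(13/9 + C))
M(-7) + D*(-74) = (1/9)*(-7)*(13 + 9*(-7)) - 22*(-74) = (1/9)*(-7)*(13 - 63) + 1628 = (1/9)*(-7)*(-50) + 1628 = 350/9 + 1628 = 15002/9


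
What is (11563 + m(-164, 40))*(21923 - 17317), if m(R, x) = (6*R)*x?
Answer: -128032982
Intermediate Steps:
m(R, x) = 6*R*x
(11563 + m(-164, 40))*(21923 - 17317) = (11563 + 6*(-164)*40)*(21923 - 17317) = (11563 - 39360)*4606 = -27797*4606 = -128032982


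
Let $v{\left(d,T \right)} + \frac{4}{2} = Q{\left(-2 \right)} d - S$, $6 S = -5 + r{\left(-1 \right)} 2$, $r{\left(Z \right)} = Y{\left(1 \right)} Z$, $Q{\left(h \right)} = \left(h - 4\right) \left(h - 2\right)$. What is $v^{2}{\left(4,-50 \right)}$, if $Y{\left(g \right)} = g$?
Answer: $\frac{326041}{36} \approx 9056.7$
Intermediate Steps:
$Q{\left(h \right)} = \left(-4 + h\right) \left(-2 + h\right)$
$r{\left(Z \right)} = Z$ ($r{\left(Z \right)} = 1 Z = Z$)
$S = - \frac{7}{6}$ ($S = \frac{-5 - 2}{6} = \frac{1}{6} \left(-7\right) = - \frac{7}{6} \approx -1.1667$)
$v{\left(d,T \right)} = - \frac{5}{6} + 24 d$ ($v{\left(d,T \right)} = -2 + \left(\left(8 + \left(-2\right)^{2} - -12\right) d - - \frac{7}{6}\right) = -2 + \left(\left(8 + 4 + 12\right) d + \frac{7}{6}\right) = -2 + \left(24 d + \frac{7}{6}\right) = -2 + \left(\frac{7}{6} + 24 d\right) = - \frac{5}{6} + 24 d$)
$v^{2}{\left(4,-50 \right)} = \left(- \frac{5}{6} + 24 \cdot 4\right)^{2} = \left(- \frac{5}{6} + 96\right)^{2} = \left(\frac{571}{6}\right)^{2} = \frac{326041}{36}$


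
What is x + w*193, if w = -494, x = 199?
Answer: -95143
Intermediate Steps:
x + w*193 = 199 - 494*193 = 199 - 95342 = -95143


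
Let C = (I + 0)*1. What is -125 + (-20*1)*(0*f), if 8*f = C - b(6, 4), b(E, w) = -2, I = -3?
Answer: -125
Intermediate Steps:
C = -3 (C = (-3 + 0)*1 = -3*1 = -3)
f = -1/8 (f = (-3 - 1*(-2))/8 = (-3 + 2)/8 = (1/8)*(-1) = -1/8 ≈ -0.12500)
-125 + (-20*1)*(0*f) = -125 + (-20*1)*(0*(-1/8)) = -125 - 20*0 = -125 + 0 = -125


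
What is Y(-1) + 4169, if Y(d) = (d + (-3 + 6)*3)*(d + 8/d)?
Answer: 4097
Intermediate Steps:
Y(d) = (9 + d)*(d + 8/d) (Y(d) = (d + 3*3)*(d + 8/d) = (d + 9)*(d + 8/d) = (9 + d)*(d + 8/d))
Y(-1) + 4169 = (8 + (-1)² + 9*(-1) + 72/(-1)) + 4169 = (8 + 1 - 9 + 72*(-1)) + 4169 = (8 + 1 - 9 - 72) + 4169 = -72 + 4169 = 4097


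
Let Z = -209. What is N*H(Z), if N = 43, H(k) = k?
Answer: -8987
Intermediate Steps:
N*H(Z) = 43*(-209) = -8987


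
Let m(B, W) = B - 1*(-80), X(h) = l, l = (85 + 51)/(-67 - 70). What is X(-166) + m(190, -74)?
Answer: 36854/137 ≈ 269.01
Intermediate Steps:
l = -136/137 (l = 136/(-137) = 136*(-1/137) = -136/137 ≈ -0.99270)
X(h) = -136/137
m(B, W) = 80 + B (m(B, W) = B + 80 = 80 + B)
X(-166) + m(190, -74) = -136/137 + (80 + 190) = -136/137 + 270 = 36854/137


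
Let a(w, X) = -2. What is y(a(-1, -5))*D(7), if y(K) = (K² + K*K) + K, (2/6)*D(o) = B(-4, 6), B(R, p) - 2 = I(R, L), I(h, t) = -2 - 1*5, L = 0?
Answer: -90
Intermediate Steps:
I(h, t) = -7 (I(h, t) = -2 - 5 = -7)
B(R, p) = -5 (B(R, p) = 2 - 7 = -5)
D(o) = -15 (D(o) = 3*(-5) = -15)
y(K) = K + 2*K² (y(K) = (K² + K²) + K = 2*K² + K = K + 2*K²)
y(a(-1, -5))*D(7) = -2*(1 + 2*(-2))*(-15) = -2*(1 - 4)*(-15) = -2*(-3)*(-15) = 6*(-15) = -90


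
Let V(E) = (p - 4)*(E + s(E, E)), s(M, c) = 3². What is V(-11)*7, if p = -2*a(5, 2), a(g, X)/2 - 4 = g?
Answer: 560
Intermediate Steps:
a(g, X) = 8 + 2*g
s(M, c) = 9
p = -36 (p = -2*(8 + 2*5) = -2*(8 + 10) = -2*18 = -36)
V(E) = -360 - 40*E (V(E) = (-36 - 4)*(E + 9) = -40*(9 + E) = -360 - 40*E)
V(-11)*7 = (-360 - 40*(-11))*7 = (-360 + 440)*7 = 80*7 = 560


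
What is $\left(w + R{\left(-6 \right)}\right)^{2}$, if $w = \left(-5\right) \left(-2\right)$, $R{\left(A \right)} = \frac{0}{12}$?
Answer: $100$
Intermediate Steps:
$R{\left(A \right)} = 0$ ($R{\left(A \right)} = 0 \cdot \frac{1}{12} = 0$)
$w = 10$
$\left(w + R{\left(-6 \right)}\right)^{2} = \left(10 + 0\right)^{2} = 10^{2} = 100$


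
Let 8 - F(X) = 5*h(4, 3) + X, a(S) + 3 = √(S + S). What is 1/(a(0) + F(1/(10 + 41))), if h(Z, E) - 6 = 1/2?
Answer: -102/2807 ≈ -0.036338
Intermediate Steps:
h(Z, E) = 13/2 (h(Z, E) = 6 + 1/2 = 6 + ½ = 13/2)
a(S) = -3 + √2*√S (a(S) = -3 + √(S + S) = -3 + √(2*S) = -3 + √2*√S)
F(X) = -49/2 - X (F(X) = 8 - (5*(13/2) + X) = 8 - (65/2 + X) = 8 + (-65/2 - X) = -49/2 - X)
1/(a(0) + F(1/(10 + 41))) = 1/((-3 + √2*√0) + (-49/2 - 1/(10 + 41))) = 1/((-3 + √2*0) + (-49/2 - 1/51)) = 1/((-3 + 0) + (-49/2 - 1*1/51)) = 1/(-3 + (-49/2 - 1/51)) = 1/(-3 - 2501/102) = 1/(-2807/102) = -102/2807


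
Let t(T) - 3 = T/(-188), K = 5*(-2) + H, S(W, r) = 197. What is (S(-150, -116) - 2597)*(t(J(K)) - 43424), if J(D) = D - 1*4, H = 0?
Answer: 4897880400/47 ≈ 1.0421e+8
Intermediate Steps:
K = -10 (K = 5*(-2) + 0 = -10 + 0 = -10)
J(D) = -4 + D (J(D) = D - 4 = -4 + D)
t(T) = 3 - T/188 (t(T) = 3 + T/(-188) = 3 + T*(-1/188) = 3 - T/188)
(S(-150, -116) - 2597)*(t(J(K)) - 43424) = (197 - 2597)*((3 - (-4 - 10)/188) - 43424) = -2400*((3 - 1/188*(-14)) - 43424) = -2400*((3 + 7/94) - 43424) = -2400*(289/94 - 43424) = -2400*(-4081567/94) = 4897880400/47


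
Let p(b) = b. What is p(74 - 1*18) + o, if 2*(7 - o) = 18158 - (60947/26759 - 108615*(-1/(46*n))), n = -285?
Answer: -421861477953/46774732 ≈ -9019.0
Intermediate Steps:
o = -424480862945/46774732 (o = 7 - (18158 - (60947/26759 - 108615/((-285*(-46)))))/2 = 7 - (18158 - (60947*(1/26759) - 108615/13110))/2 = 7 - (18158 - (60947/26759 - 108615*1/13110))/2 = 7 - (18158 - (60947/26759 - 7241/874))/2 = 7 - (18158 - 1*(-140494241/23387366))/2 = 7 - (18158 + 140494241/23387366)/2 = 7 - 1/2*424808286069/23387366 = 7 - 424808286069/46774732 = -424480862945/46774732 ≈ -9075.0)
p(74 - 1*18) + o = (74 - 1*18) - 424480862945/46774732 = (74 - 18) - 424480862945/46774732 = 56 - 424480862945/46774732 = -421861477953/46774732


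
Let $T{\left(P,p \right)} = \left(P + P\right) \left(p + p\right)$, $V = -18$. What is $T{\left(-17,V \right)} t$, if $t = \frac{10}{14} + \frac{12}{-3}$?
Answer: $- \frac{28152}{7} \approx -4021.7$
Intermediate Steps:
$T{\left(P,p \right)} = 4 P p$ ($T{\left(P,p \right)} = 2 P 2 p = 4 P p$)
$t = - \frac{23}{7}$ ($t = 10 \cdot \frac{1}{14} + 12 \left(- \frac{1}{3}\right) = \frac{5}{7} - 4 = - \frac{23}{7} \approx -3.2857$)
$T{\left(-17,V \right)} t = 4 \left(-17\right) \left(-18\right) \left(- \frac{23}{7}\right) = 1224 \left(- \frac{23}{7}\right) = - \frac{28152}{7}$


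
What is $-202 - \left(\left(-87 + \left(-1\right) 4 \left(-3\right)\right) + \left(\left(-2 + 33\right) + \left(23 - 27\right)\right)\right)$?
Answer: $-154$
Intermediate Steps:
$-202 - \left(\left(-87 + \left(-1\right) 4 \left(-3\right)\right) + \left(\left(-2 + 33\right) + \left(23 - 27\right)\right)\right) = -202 - \left(\left(-87 - -12\right) + \left(31 + \left(23 - 27\right)\right)\right) = -202 - \left(\left(-87 + 12\right) + \left(31 - 4\right)\right) = -202 - \left(-75 + 27\right) = -202 - -48 = -202 + 48 = -154$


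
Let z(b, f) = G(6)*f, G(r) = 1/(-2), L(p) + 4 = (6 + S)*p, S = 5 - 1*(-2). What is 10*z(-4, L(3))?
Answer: -175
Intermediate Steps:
S = 7 (S = 5 + 2 = 7)
L(p) = -4 + 13*p (L(p) = -4 + (6 + 7)*p = -4 + 13*p)
G(r) = -½
z(b, f) = -f/2
10*z(-4, L(3)) = 10*(-(-4 + 13*3)/2) = 10*(-(-4 + 39)/2) = 10*(-½*35) = 10*(-35/2) = -175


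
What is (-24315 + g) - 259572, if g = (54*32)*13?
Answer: -261423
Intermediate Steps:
g = 22464 (g = 1728*13 = 22464)
(-24315 + g) - 259572 = (-24315 + 22464) - 259572 = -1851 - 259572 = -261423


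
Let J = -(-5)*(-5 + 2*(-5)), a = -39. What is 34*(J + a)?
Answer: -3876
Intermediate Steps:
J = -75 (J = -(-5)*(-5 - 10) = -(-5)*(-15) = -1*75 = -75)
34*(J + a) = 34*(-75 - 39) = 34*(-114) = -3876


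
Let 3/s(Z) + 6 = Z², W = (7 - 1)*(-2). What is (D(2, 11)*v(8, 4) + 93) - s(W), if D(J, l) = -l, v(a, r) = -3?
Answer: 5795/46 ≈ 125.98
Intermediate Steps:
W = -12 (W = 6*(-2) = -12)
s(Z) = 3/(-6 + Z²)
(D(2, 11)*v(8, 4) + 93) - s(W) = (-1*11*(-3) + 93) - 3/(-6 + (-12)²) = (-11*(-3) + 93) - 3/(-6 + 144) = (33 + 93) - 3/138 = 126 - 3/138 = 126 - 1*1/46 = 126 - 1/46 = 5795/46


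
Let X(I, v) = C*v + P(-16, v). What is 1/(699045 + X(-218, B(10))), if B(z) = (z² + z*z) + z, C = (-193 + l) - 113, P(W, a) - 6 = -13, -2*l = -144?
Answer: 1/649898 ≈ 1.5387e-6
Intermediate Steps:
l = 72 (l = -½*(-144) = 72)
P(W, a) = -7 (P(W, a) = 6 - 13 = -7)
C = -234 (C = (-193 + 72) - 113 = -121 - 113 = -234)
B(z) = z + 2*z² (B(z) = (z² + z²) + z = 2*z² + z = z + 2*z²)
X(I, v) = -7 - 234*v (X(I, v) = -234*v - 7 = -7 - 234*v)
1/(699045 + X(-218, B(10))) = 1/(699045 + (-7 - 2340*(1 + 2*10))) = 1/(699045 + (-7 - 2340*(1 + 20))) = 1/(699045 + (-7 - 2340*21)) = 1/(699045 + (-7 - 234*210)) = 1/(699045 + (-7 - 49140)) = 1/(699045 - 49147) = 1/649898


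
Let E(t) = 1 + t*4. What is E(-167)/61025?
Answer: -667/61025 ≈ -0.010930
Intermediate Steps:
E(t) = 1 + 4*t
E(-167)/61025 = (1 + 4*(-167))/61025 = (1 - 668)*(1/61025) = -667*1/61025 = -667/61025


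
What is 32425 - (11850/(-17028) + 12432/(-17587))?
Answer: 37638687637/1160742 ≈ 32426.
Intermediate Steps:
32425 - (11850/(-17028) + 12432/(-17587)) = 32425 - (11850*(-1/17028) + 12432*(-1/17587)) = 32425 - (-1975/2838 - 12432/17587) = 32425 - 1*(-1628287/1160742) = 32425 + 1628287/1160742 = 37638687637/1160742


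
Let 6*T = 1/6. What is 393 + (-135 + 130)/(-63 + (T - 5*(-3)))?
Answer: 678891/1727 ≈ 393.10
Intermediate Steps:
T = 1/36 (T = (⅙)/6 = (⅙)*(⅙) = 1/36 ≈ 0.027778)
393 + (-135 + 130)/(-63 + (T - 5*(-3))) = 393 + (-135 + 130)/(-63 + (1/36 - 5*(-3))) = 393 - 5/(-63 + (1/36 + 15)) = 393 - 5/(-63 + 541/36) = 393 - 5/(-1727/36) = 393 - 5*(-36/1727) = 393 + 180/1727 = 678891/1727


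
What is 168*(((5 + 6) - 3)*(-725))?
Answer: -974400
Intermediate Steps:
168*(((5 + 6) - 3)*(-725)) = 168*((11 - 3)*(-725)) = 168*(8*(-725)) = 168*(-5800) = -974400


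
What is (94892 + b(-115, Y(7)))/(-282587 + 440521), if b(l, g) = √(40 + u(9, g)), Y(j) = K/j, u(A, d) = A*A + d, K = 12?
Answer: 6778/11281 + √6013/1105538 ≈ 0.60090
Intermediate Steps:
u(A, d) = d + A² (u(A, d) = A² + d = d + A²)
Y(j) = 12/j
b(l, g) = √(121 + g) (b(l, g) = √(40 + (g + 9²)) = √(40 + (g + 81)) = √(40 + (81 + g)) = √(121 + g))
(94892 + b(-115, Y(7)))/(-282587 + 440521) = (94892 + √(121 + 12/7))/(-282587 + 440521) = (94892 + √(121 + 12*(⅐)))/157934 = (94892 + √(121 + 12/7))*(1/157934) = (94892 + √(859/7))*(1/157934) = (94892 + √6013/7)*(1/157934) = 6778/11281 + √6013/1105538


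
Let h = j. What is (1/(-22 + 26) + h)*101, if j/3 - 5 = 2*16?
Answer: 44945/4 ≈ 11236.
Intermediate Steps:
j = 111 (j = 15 + 3*(2*16) = 15 + 3*32 = 15 + 96 = 111)
h = 111
(1/(-22 + 26) + h)*101 = (1/(-22 + 26) + 111)*101 = (1/4 + 111)*101 = (¼ + 111)*101 = (445/4)*101 = 44945/4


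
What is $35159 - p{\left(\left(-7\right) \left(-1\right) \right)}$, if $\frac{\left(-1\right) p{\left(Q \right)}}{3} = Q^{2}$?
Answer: $35306$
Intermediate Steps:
$p{\left(Q \right)} = - 3 Q^{2}$
$35159 - p{\left(\left(-7\right) \left(-1\right) \right)} = 35159 - - 3 \left(\left(-7\right) \left(-1\right)\right)^{2} = 35159 - - 3 \cdot 7^{2} = 35159 - \left(-3\right) 49 = 35159 - -147 = 35159 + 147 = 35306$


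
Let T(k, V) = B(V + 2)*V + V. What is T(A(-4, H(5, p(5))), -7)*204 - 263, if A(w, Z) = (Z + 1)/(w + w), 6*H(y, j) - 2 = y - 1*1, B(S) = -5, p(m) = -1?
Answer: 5449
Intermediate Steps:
H(y, j) = ⅙ + y/6 (H(y, j) = ⅓ + (y - 1*1)/6 = ⅓ + (y - 1)/6 = ⅓ + (-1 + y)/6 = ⅓ + (-⅙ + y/6) = ⅙ + y/6)
A(w, Z) = (1 + Z)/(2*w) (A(w, Z) = (1 + Z)/((2*w)) = (1 + Z)*(1/(2*w)) = (1 + Z)/(2*w))
T(k, V) = -4*V (T(k, V) = -5*V + V = -4*V)
T(A(-4, H(5, p(5))), -7)*204 - 263 = -4*(-7)*204 - 263 = 28*204 - 263 = 5712 - 263 = 5449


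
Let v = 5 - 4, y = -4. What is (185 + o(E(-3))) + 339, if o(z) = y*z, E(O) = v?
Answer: 520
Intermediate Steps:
v = 1
E(O) = 1
o(z) = -4*z
(185 + o(E(-3))) + 339 = (185 - 4*1) + 339 = (185 - 4) + 339 = 181 + 339 = 520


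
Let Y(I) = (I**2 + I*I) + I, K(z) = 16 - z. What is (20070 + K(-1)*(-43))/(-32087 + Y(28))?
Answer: -19339/30491 ≈ -0.63425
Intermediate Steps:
Y(I) = I + 2*I**2 (Y(I) = (I**2 + I**2) + I = 2*I**2 + I = I + 2*I**2)
(20070 + K(-1)*(-43))/(-32087 + Y(28)) = (20070 + (16 - 1*(-1))*(-43))/(-32087 + 28*(1 + 2*28)) = (20070 + (16 + 1)*(-43))/(-32087 + 28*(1 + 56)) = (20070 + 17*(-43))/(-32087 + 28*57) = (20070 - 731)/(-32087 + 1596) = 19339/(-30491) = 19339*(-1/30491) = -19339/30491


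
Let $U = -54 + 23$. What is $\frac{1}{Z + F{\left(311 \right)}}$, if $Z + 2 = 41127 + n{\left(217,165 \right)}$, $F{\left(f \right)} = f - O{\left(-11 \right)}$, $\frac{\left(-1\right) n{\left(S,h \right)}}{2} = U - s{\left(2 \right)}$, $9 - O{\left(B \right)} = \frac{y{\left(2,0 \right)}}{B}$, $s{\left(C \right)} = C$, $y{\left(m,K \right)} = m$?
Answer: $\frac{11}{456421} \approx 2.4101 \cdot 10^{-5}$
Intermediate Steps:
$U = -31$
$O{\left(B \right)} = 9 - \frac{2}{B}$
$n{\left(S,h \right)} = 66$ ($n{\left(S,h \right)} = - 2 \left(-31 - 2\right) = \left(-2\right) \left(-33\right) = 66$)
$F{\left(f \right)} = - \frac{101}{11} + f$ ($F{\left(f \right)} = f - \left(9 - \frac{2}{-11}\right) = f - \left(9 - - \frac{2}{11}\right) = f - \left(9 + \frac{2}{11}\right) = f - \frac{101}{11} = - \frac{101}{11} + f$)
$Z = 41191$ ($Z = -2 + \left(41127 + 66\right) = -2 + 41193 = 41191$)
$\frac{1}{Z + F{\left(311 \right)}} = \frac{1}{41191 + \left(- \frac{101}{11} + 311\right)} = \frac{1}{41191 + \frac{3320}{11}} = \frac{1}{\frac{456421}{11}} = \frac{11}{456421}$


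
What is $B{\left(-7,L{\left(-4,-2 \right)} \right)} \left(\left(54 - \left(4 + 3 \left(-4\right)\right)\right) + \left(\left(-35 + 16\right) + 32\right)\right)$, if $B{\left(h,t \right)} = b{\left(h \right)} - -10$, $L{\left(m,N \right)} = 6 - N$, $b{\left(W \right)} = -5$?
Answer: $375$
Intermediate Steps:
$B{\left(h,t \right)} = 5$ ($B{\left(h,t \right)} = -5 - -10 = -5 + 10 = 5$)
$B{\left(-7,L{\left(-4,-2 \right)} \right)} \left(\left(54 - \left(4 + 3 \left(-4\right)\right)\right) + \left(\left(-35 + 16\right) + 32\right)\right) = 5 \left(\left(54 - \left(4 + 3 \left(-4\right)\right)\right) + \left(\left(-35 + 16\right) + 32\right)\right) = 5 \left(\left(54 - \left(4 - 12\right)\right) + \left(-19 + 32\right)\right) = 5 \left(\left(54 - -8\right) + 13\right) = 5 \left(\left(54 + 8\right) + 13\right) = 5 \left(62 + 13\right) = 5 \cdot 75 = 375$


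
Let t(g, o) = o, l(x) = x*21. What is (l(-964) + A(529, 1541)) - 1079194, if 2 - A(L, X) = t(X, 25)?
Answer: -1099461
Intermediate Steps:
l(x) = 21*x
A(L, X) = -23 (A(L, X) = 2 - 1*25 = 2 - 25 = -23)
(l(-964) + A(529, 1541)) - 1079194 = (21*(-964) - 23) - 1079194 = (-20244 - 23) - 1079194 = -20267 - 1079194 = -1099461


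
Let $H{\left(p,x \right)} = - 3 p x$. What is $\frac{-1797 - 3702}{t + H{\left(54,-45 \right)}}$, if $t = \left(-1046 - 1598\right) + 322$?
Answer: $- \frac{611}{552} \approx -1.1069$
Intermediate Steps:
$t = -2322$ ($t = -2644 + 322 = -2322$)
$H{\left(p,x \right)} = - 3 p x$
$\frac{-1797 - 3702}{t + H{\left(54,-45 \right)}} = \frac{-1797 - 3702}{-2322 - 162 \left(-45\right)} = - \frac{5499}{-2322 + 7290} = - \frac{5499}{4968} = \left(-5499\right) \frac{1}{4968} = - \frac{611}{552}$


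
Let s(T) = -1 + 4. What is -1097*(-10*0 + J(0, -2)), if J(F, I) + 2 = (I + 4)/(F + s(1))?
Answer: 4388/3 ≈ 1462.7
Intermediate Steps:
s(T) = 3
J(F, I) = -2 + (4 + I)/(3 + F) (J(F, I) = -2 + (I + 4)/(F + 3) = -2 + (4 + I)/(3 + F))
-1097*(-10*0 + J(0, -2)) = -1097*(-10*0 + (-2 - 2 - 2*0)/(3 + 0)) = -1097*(-5*0 + (-2 - 2 + 0)/3) = -1097*(0 + (1/3)*(-4)) = -1097*(0 - 4/3) = -1097*(-4/3) = 4388/3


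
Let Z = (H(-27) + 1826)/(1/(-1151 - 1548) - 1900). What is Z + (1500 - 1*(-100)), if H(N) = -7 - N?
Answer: 8199979246/5128101 ≈ 1599.0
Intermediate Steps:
Z = -4982354/5128101 (Z = ((-7 - 1*(-27)) + 1826)/(1/(-1151 - 1548) - 1900) = ((-7 + 27) + 1826)/(1/(-2699) - 1900) = (20 + 1826)/(-1/2699 - 1900) = 1846/(-5128101/2699) = 1846*(-2699/5128101) = -4982354/5128101 ≈ -0.97158)
Z + (1500 - 1*(-100)) = -4982354/5128101 + (1500 - 1*(-100)) = -4982354/5128101 + (1500 + 100) = -4982354/5128101 + 1600 = 8199979246/5128101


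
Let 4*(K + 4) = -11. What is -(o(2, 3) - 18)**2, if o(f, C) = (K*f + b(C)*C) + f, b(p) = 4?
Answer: -1225/4 ≈ -306.25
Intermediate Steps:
K = -27/4 (K = -4 + (1/4)*(-11) = -4 - 11/4 = -27/4 ≈ -6.7500)
o(f, C) = 4*C - 23*f/4 (o(f, C) = (-27*f/4 + 4*C) + f = (4*C - 27*f/4) + f = 4*C - 23*f/4)
-(o(2, 3) - 18)**2 = -((4*3 - 23/4*2) - 18)**2 = -((12 - 23/2) - 18)**2 = -(1/2 - 18)**2 = -(-35/2)**2 = -1*1225/4 = -1225/4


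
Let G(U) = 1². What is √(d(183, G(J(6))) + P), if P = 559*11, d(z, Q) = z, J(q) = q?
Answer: 2*√1583 ≈ 79.574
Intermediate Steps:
G(U) = 1
P = 6149
√(d(183, G(J(6))) + P) = √(183 + 6149) = √6332 = 2*√1583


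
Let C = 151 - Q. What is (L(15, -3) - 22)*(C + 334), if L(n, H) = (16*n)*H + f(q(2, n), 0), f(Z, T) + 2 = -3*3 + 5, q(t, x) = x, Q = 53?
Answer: -323136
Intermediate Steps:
C = 98 (C = 151 - 1*53 = 151 - 53 = 98)
f(Z, T) = -6 (f(Z, T) = -2 + (-3*3 + 5) = -2 + (-9 + 5) = -2 - 4 = -6)
L(n, H) = -6 + 16*H*n (L(n, H) = (16*n)*H - 6 = 16*H*n - 6 = -6 + 16*H*n)
(L(15, -3) - 22)*(C + 334) = ((-6 + 16*(-3)*15) - 22)*(98 + 334) = ((-6 - 720) - 22)*432 = (-726 - 22)*432 = -748*432 = -323136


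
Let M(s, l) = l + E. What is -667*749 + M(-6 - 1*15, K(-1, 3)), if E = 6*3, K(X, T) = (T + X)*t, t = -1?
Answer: -499567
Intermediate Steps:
K(X, T) = -T - X (K(X, T) = (T + X)*(-1) = -T - X)
E = 18
M(s, l) = 18 + l (M(s, l) = l + 18 = 18 + l)
-667*749 + M(-6 - 1*15, K(-1, 3)) = -667*749 + (18 + (-1*3 - 1*(-1))) = -499583 + (18 + (-3 + 1)) = -499583 + (18 - 2) = -499583 + 16 = -499567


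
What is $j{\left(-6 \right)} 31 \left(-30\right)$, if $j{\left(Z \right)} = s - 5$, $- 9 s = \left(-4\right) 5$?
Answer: $\frac{7750}{3} \approx 2583.3$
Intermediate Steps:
$s = \frac{20}{9}$ ($s = - \frac{\left(-4\right) 5}{9} = \left(- \frac{1}{9}\right) \left(-20\right) = \frac{20}{9} \approx 2.2222$)
$j{\left(Z \right)} = - \frac{25}{9}$ ($j{\left(Z \right)} = \frac{20}{9} - 5 = - \frac{25}{9}$)
$j{\left(-6 \right)} 31 \left(-30\right) = \left(- \frac{25}{9}\right) 31 \left(-30\right) = \left(- \frac{775}{9}\right) \left(-30\right) = \frac{7750}{3}$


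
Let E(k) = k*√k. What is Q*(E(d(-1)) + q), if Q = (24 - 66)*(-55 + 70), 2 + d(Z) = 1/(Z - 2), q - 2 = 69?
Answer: -44730 + 490*I*√21 ≈ -44730.0 + 2245.5*I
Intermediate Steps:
q = 71 (q = 2 + 69 = 71)
d(Z) = -2 + 1/(-2 + Z) (d(Z) = -2 + 1/(Z - 2) = -2 + 1/(-2 + Z))
Q = -630 (Q = -42*15 = -630)
E(k) = k^(3/2)
Q*(E(d(-1)) + q) = -630*(((5 - 2*(-1))/(-2 - 1))^(3/2) + 71) = -630*(((5 + 2)/(-3))^(3/2) + 71) = -630*((-⅓*7)^(3/2) + 71) = -630*((-7/3)^(3/2) + 71) = -630*(-7*I*√21/9 + 71) = -630*(71 - 7*I*√21/9) = -44730 + 490*I*√21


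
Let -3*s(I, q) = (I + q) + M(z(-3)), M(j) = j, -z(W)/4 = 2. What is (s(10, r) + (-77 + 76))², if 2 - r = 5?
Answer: 4/9 ≈ 0.44444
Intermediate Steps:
r = -3 (r = 2 - 1*5 = 2 - 5 = -3)
z(W) = -8 (z(W) = -4*2 = -8)
s(I, q) = 8/3 - I/3 - q/3 (s(I, q) = -((I + q) - 8)/3 = -(-8 + I + q)/3 = 8/3 - I/3 - q/3)
(s(10, r) + (-77 + 76))² = ((8/3 - ⅓*10 - ⅓*(-3)) + (-77 + 76))² = ((8/3 - 10/3 + 1) - 1)² = (⅓ - 1)² = (-⅔)² = 4/9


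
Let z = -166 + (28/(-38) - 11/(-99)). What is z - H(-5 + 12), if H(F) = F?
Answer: -29690/171 ≈ -173.63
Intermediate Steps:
z = -28493/171 (z = -166 + (28*(-1/38) - 11*(-1/99)) = -166 + (-14/19 + ⅑) = -166 - 107/171 = -28493/171 ≈ -166.63)
z - H(-5 + 12) = -28493/171 - (-5 + 12) = -28493/171 - 1*7 = -28493/171 - 7 = -29690/171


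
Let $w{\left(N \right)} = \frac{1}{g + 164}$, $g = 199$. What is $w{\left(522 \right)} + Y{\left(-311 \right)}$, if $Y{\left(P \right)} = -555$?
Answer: $- \frac{201464}{363} \approx -555.0$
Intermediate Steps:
$w{\left(N \right)} = \frac{1}{363}$ ($w{\left(N \right)} = \frac{1}{199 + 164} = \frac{1}{363}$)
$w{\left(522 \right)} + Y{\left(-311 \right)} = \frac{1}{363} - 555 = - \frac{201464}{363}$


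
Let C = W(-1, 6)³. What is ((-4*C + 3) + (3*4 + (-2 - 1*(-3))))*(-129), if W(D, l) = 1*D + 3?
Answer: 2064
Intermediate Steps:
W(D, l) = 3 + D (W(D, l) = D + 3 = 3 + D)
C = 8 (C = (3 - 1)³ = 2³ = 8)
((-4*C + 3) + (3*4 + (-2 - 1*(-3))))*(-129) = ((-4*8 + 3) + (3*4 + (-2 - 1*(-3))))*(-129) = ((-32 + 3) + (12 + (-2 + 3)))*(-129) = (-29 + (12 + 1))*(-129) = (-29 + 13)*(-129) = -16*(-129) = 2064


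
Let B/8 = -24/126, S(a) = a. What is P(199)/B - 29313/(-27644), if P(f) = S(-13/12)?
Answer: 1566917/884608 ≈ 1.7713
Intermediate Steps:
P(f) = -13/12
B = -32/21 (B = 8*(-24/126) = 8*(-24*1/126) = 8*(-4/21) = -32/21 ≈ -1.5238)
P(199)/B - 29313/(-27644) = -13/(12*(-32/21)) - 29313/(-27644) = -13/12*(-21/32) - 29313*(-1/27644) = 91/128 + 29313/27644 = 1566917/884608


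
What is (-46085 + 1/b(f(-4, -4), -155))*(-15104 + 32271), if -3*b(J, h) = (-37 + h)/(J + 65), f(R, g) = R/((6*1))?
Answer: -151895796209/192 ≈ -7.9112e+8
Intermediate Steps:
f(R, g) = R/6
b(J, h) = -(-37 + h)/(3*(65 + J)) (b(J, h) = -(-37 + h)/(3*(J + 65)) = -(-37 + h)/(3*(65 + J)))
(-46085 + 1/b(f(-4, -4), -155))*(-15104 + 32271) = (-46085 + 1/((37 - 1*(-155))/(3*(65 + (⅙)*(-4)))))*(-15104 + 32271) = (-46085 + 1/((37 + 155)/(3*(65 - ⅔))))*17167 = (-46085 + 1/((⅓)*192/(193/3)))*17167 = (-46085 + 1/((⅓)*(3/193)*192))*17167 = (-46085 + 1/(192/193))*17167 = (-46085 + 193/192)*17167 = -8848127/192*17167 = -151895796209/192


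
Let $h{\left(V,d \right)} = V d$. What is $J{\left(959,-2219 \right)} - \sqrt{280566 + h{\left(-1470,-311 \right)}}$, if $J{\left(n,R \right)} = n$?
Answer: $959 - 2 \sqrt{184434} \approx 100.08$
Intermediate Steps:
$J{\left(959,-2219 \right)} - \sqrt{280566 + h{\left(-1470,-311 \right)}} = 959 - \sqrt{280566 - -457170} = 959 - \sqrt{280566 + 457170} = 959 - \sqrt{737736} = 959 - 2 \sqrt{184434}$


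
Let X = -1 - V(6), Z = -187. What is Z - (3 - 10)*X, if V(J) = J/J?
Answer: -201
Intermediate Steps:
V(J) = 1
X = -2 (X = -1 - 1*1 = -1 - 1 = -2)
Z - (3 - 10)*X = -187 - (3 - 10)*(-2) = -187 - (-7)*(-2) = -187 - 1*14 = -187 - 14 = -201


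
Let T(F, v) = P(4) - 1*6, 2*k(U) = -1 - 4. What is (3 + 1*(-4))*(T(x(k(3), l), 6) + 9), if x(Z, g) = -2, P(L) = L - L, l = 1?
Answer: -3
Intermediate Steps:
k(U) = -5/2 (k(U) = (-1 - 4)/2 = (½)*(-5) = -5/2)
P(L) = 0
T(F, v) = -6 (T(F, v) = 0 - 1*6 = 0 - 6 = -6)
(3 + 1*(-4))*(T(x(k(3), l), 6) + 9) = (3 + 1*(-4))*(-6 + 9) = (3 - 4)*3 = -1*3 = -3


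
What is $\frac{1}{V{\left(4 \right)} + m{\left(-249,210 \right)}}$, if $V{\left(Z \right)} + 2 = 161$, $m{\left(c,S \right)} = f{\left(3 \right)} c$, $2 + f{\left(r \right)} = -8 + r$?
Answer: $\frac{1}{1902} \approx 0.00052576$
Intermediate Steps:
$f{\left(r \right)} = -10 + r$ ($f{\left(r \right)} = -2 + \left(-8 + r\right) = -10 + r$)
$m{\left(c,S \right)} = - 7 c$ ($m{\left(c,S \right)} = \left(-10 + 3\right) c = - 7 c$)
$V{\left(Z \right)} = 159$ ($V{\left(Z \right)} = -2 + 161 = 159$)
$\frac{1}{V{\left(4 \right)} + m{\left(-249,210 \right)}} = \frac{1}{159 - -1743} = \frac{1}{159 + 1743} = \frac{1}{1902}$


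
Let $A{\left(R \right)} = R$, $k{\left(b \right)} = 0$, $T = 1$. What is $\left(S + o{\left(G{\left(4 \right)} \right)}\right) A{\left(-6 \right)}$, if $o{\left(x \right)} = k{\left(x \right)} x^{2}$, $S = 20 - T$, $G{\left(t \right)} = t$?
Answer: $-114$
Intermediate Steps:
$S = 19$ ($S = 20 - 1 = 19$)
$o{\left(x \right)} = 0$ ($o{\left(x \right)} = 0 x^{2} = 0$)
$\left(S + o{\left(G{\left(4 \right)} \right)}\right) A{\left(-6 \right)} = \left(19 + 0\right) \left(-6\right) = 19 \left(-6\right) = -114$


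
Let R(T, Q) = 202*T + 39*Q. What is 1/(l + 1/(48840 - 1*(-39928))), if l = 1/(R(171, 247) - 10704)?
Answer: 2971153728/122239 ≈ 24306.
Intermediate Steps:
R(T, Q) = 39*Q + 202*T
l = 1/33471 (l = 1/((39*247 + 202*171) - 10704) = 1/((9633 + 34542) - 10704) = 1/(44175 - 10704) = 1/33471 ≈ 2.9877e-5)
1/(l + 1/(48840 - 1*(-39928))) = 1/(1/33471 + 1/(48840 - 1*(-39928))) = 1/(1/33471 + 1/(48840 + 39928)) = 1/(1/33471 + 1/88768) = 1/(122239/2971153728) = 2971153728/122239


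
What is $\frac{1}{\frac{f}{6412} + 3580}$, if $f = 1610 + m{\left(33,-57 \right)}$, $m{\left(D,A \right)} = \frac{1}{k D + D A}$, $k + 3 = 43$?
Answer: $\frac{3597132}{12878635769} \approx 0.00027931$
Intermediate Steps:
$k = 40$ ($k = -3 + 43 = 40$)
$m{\left(D,A \right)} = \frac{1}{40 D + A D}$ ($m{\left(D,A \right)} = \frac{1}{40 D + D A} = \frac{1}{40 D + A D}$)
$f = \frac{903209}{561}$ ($f = 1610 + \frac{1}{33 \left(40 - 57\right)} = 1610 + \frac{1}{33 \left(-17\right)} = 1610 + \frac{1}{33} \left(- \frac{1}{17}\right) = 1610 - \frac{1}{561} = \frac{903209}{561} \approx 1610.0$)
$\frac{1}{\frac{f}{6412} + 3580} = \frac{1}{\frac{903209}{561 \cdot 6412} + 3580} = \frac{1}{\frac{903209}{561} \cdot \frac{1}{6412} + 3580} = \frac{1}{\frac{903209}{3597132} + 3580} = \frac{1}{\frac{12878635769}{3597132}} = \frac{3597132}{12878635769}$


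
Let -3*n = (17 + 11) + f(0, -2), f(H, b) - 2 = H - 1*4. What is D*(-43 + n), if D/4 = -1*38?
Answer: 23560/3 ≈ 7853.3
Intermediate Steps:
D = -152 (D = 4*(-1*38) = 4*(-38) = -152)
f(H, b) = -2 + H (f(H, b) = 2 + (H - 1*4) = 2 + (H - 4) = 2 + (-4 + H) = -2 + H)
n = -26/3 (n = -((17 + 11) + (-2 + 0))/3 = -(28 - 2)/3 = -1/3*26 = -26/3 ≈ -8.6667)
D*(-43 + n) = -152*(-43 - 26/3) = -152*(-155/3) = 23560/3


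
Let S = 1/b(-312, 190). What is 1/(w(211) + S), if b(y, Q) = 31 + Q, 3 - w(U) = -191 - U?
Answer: 221/89506 ≈ 0.0024691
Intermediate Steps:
w(U) = 194 + U (w(U) = 3 - (-191 - U) = 3 + (191 + U) = 194 + U)
S = 1/221 (S = 1/(31 + 190) = 1/221 ≈ 0.0045249)
1/(w(211) + S) = 1/((194 + 211) + 1/221) = 1/(405 + 1/221) = 1/(89506/221) = 221/89506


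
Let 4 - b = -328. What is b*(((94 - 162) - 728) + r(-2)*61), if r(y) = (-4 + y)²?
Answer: 464800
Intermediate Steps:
b = 332 (b = 4 - 1*(-328) = 4 + 328 = 332)
b*(((94 - 162) - 728) + r(-2)*61) = 332*(((94 - 162) - 728) + (-4 - 2)²*61) = 332*((-68 - 728) + (-6)²*61) = 332*(-796 + 36*61) = 332*(-796 + 2196) = 332*1400 = 464800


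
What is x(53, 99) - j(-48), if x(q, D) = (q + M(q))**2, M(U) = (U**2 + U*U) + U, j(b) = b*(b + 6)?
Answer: 32762160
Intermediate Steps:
j(b) = b*(6 + b)
M(U) = U + 2*U**2 (M(U) = (U**2 + U**2) + U = 2*U**2 + U = U + 2*U**2)
x(q, D) = (q + q*(1 + 2*q))**2
x(53, 99) - j(-48) = 4*53**2*(1 + 53)**2 - (-48)*(6 - 48) = 4*2809*54**2 - (-48)*(-42) = 4*2809*2916 - 1*2016 = 32764176 - 2016 = 32762160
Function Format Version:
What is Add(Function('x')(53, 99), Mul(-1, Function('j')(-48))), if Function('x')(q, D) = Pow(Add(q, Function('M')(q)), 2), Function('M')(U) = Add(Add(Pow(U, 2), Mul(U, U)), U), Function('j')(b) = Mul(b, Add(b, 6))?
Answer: 32762160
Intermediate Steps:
Function('j')(b) = Mul(b, Add(6, b))
Function('M')(U) = Add(U, Mul(2, Pow(U, 2))) (Function('M')(U) = Add(Add(Pow(U, 2), Pow(U, 2)), U) = Add(Mul(2, Pow(U, 2)), U) = Add(U, Mul(2, Pow(U, 2))))
Function('x')(q, D) = Pow(Add(q, Mul(q, Add(1, Mul(2, q)))), 2)
Add(Function('x')(53, 99), Mul(-1, Function('j')(-48))) = Add(Mul(4, Pow(53, 2), Pow(Add(1, 53), 2)), Mul(-1, Mul(-48, Add(6, -48)))) = Add(Mul(4, 2809, Pow(54, 2)), Mul(-1, Mul(-48, -42))) = Add(Mul(4, 2809, 2916), Mul(-1, 2016)) = Add(32764176, -2016) = 32762160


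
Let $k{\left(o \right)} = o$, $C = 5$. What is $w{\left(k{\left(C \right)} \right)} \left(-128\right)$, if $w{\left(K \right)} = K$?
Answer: $-640$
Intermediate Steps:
$w{\left(k{\left(C \right)} \right)} \left(-128\right) = 5 \left(-128\right) = -640$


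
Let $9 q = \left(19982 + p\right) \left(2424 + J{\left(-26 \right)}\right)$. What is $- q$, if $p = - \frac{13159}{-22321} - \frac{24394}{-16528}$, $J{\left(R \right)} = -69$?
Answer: $- \frac{2893726331729485}{553382232} \approx -5.2292 \cdot 10^{6}$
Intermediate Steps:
$p = \frac{380995213}{184460744}$ ($p = \left(-13159\right) \left(- \frac{1}{22321}\right) - - \frac{12197}{8264} = \frac{13159}{22321} + \frac{12197}{8264} = \frac{380995213}{184460744} \approx 2.0655$)
$q = \frac{2893726331729485}{553382232}$ ($q = \frac{\left(19982 + \frac{380995213}{184460744}\right) \left(2424 - 69\right)}{9} = \frac{\frac{3686275581821}{184460744} \cdot 2355}{9} = \frac{1}{9} \cdot \frac{8681178995188455}{184460744} = \frac{2893726331729485}{553382232} \approx 5.2292 \cdot 10^{6}$)
$- q = \left(-1\right) \frac{2893726331729485}{553382232} = - \frac{2893726331729485}{553382232}$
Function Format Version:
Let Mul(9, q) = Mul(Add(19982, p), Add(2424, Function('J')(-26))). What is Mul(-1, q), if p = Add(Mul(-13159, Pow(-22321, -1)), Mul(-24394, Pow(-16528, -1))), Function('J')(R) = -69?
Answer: Rational(-2893726331729485, 553382232) ≈ -5.2292e+6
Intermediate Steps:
p = Rational(380995213, 184460744) (p = Add(Mul(-13159, Rational(-1, 22321)), Mul(-24394, Rational(-1, 16528))) = Add(Rational(13159, 22321), Rational(12197, 8264)) = Rational(380995213, 184460744) ≈ 2.0655)
q = Rational(2893726331729485, 553382232) (q = Mul(Rational(1, 9), Mul(Add(19982, Rational(380995213, 184460744)), Add(2424, -69))) = Mul(Rational(1, 9), Mul(Rational(3686275581821, 184460744), 2355)) = Mul(Rational(1, 9), Rational(8681178995188455, 184460744)) = Rational(2893726331729485, 553382232) ≈ 5.2292e+6)
Mul(-1, q) = Mul(-1, Rational(2893726331729485, 553382232)) = Rational(-2893726331729485, 553382232)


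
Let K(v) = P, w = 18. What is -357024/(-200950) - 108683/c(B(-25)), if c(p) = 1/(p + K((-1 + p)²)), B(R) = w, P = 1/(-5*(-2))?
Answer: -395300907161/200950 ≈ -1.9672e+6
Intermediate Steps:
P = ⅒ (P = 1/10 = 1*(⅒) = ⅒ ≈ 0.10000)
B(R) = 18
K(v) = ⅒
c(p) = 1/(⅒ + p) (c(p) = 1/(p + ⅒) = 1/(⅒ + p))
-357024/(-200950) - 108683/c(B(-25)) = -357024/(-200950) - 108683/(10/(1 + 10*18)) = -357024*(-1/200950) - 108683/(10/(1 + 180)) = 178512/100475 - 108683/(10/181) = 178512/100475 - 108683/(10*(1/181)) = 178512/100475 - 108683/10/181 = 178512/100475 - 108683*181/10 = 178512/100475 - 19671623/10 = -395300907161/200950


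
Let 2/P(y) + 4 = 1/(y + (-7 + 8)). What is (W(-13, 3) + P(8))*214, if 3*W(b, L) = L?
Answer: 3638/35 ≈ 103.94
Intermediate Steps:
W(b, L) = L/3
P(y) = 2/(-4 + 1/(1 + y)) (P(y) = 2/(-4 + 1/(y + (-7 + 8))) = 2/(-4 + 1/(y + 1)) = 2/(-4 + 1/(1 + y)))
(W(-13, 3) + P(8))*214 = ((⅓)*3 + 2*(-1 - 1*8)/(3 + 4*8))*214 = (1 + 2*(-1 - 8)/(3 + 32))*214 = (1 + 2*(-9)/35)*214 = (1 + 2*(1/35)*(-9))*214 = (1 - 18/35)*214 = (17/35)*214 = 3638/35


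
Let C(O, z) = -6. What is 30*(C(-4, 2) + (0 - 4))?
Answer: -300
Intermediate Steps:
30*(C(-4, 2) + (0 - 4)) = 30*(-6 + (0 - 4)) = 30*(-6 - 4) = 30*(-10) = -300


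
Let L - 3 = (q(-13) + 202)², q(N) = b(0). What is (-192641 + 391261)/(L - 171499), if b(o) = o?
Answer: -49655/32673 ≈ -1.5198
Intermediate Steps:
q(N) = 0
L = 40807 (L = 3 + (0 + 202)² = 3 + 202² = 3 + 40804 = 40807)
(-192641 + 391261)/(L - 171499) = (-192641 + 391261)/(40807 - 171499) = 198620/(-130692) = 198620*(-1/130692) = -49655/32673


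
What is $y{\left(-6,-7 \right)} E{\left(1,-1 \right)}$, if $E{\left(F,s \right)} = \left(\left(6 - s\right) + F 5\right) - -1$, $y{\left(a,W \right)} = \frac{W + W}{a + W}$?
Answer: $14$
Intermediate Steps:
$y{\left(a,W \right)} = \frac{2 W}{W + a}$
$E{\left(F,s \right)} = 7 - s + 5 F$ ($E{\left(F,s \right)} = \left(\left(6 - s\right) + 5 F\right) + 1 = \left(6 - s + 5 F\right) + 1 = 7 - s + 5 F$)
$y{\left(-6,-7 \right)} E{\left(1,-1 \right)} = 2 \left(-7\right) \frac{1}{-7 - 6} \left(7 - -1 + 5 \cdot 1\right) = 2 \left(-7\right) \frac{1}{-13} \left(7 + 1 + 5\right) = 2 \left(-7\right) \left(- \frac{1}{13}\right) 13 = \frac{14}{13} \cdot 13 = 14$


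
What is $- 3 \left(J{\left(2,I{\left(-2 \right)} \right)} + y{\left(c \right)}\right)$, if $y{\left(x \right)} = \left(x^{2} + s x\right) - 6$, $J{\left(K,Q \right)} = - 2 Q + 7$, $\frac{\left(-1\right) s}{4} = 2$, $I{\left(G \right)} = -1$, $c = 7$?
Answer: $12$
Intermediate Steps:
$s = -8$ ($s = \left(-4\right) 2 = -8$)
$J{\left(K,Q \right)} = 7 - 2 Q$
$y{\left(x \right)} = -6 + x^{2} - 8 x$ ($y{\left(x \right)} = \left(x^{2} - 8 x\right) - 6 = -6 + x^{2} - 8 x$)
$- 3 \left(J{\left(2,I{\left(-2 \right)} \right)} + y{\left(c \right)}\right) = - 3 \left(\left(7 - -2\right) - \left(62 - 49\right)\right) = - 3 \left(\left(7 + 2\right) - 13\right) = - 3 \left(9 - 13\right) = \left(-3\right) \left(-4\right) = 12$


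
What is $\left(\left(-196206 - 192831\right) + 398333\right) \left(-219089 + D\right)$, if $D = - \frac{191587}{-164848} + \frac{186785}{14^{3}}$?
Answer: $- \frac{1027872408762135}{504847} \approx -2.036 \cdot 10^{9}$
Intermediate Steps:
$D = \frac{3914606051}{56542864}$ ($D = \left(-191587\right) \left(- \frac{1}{164848}\right) + \frac{186785}{2744} = \frac{191587}{164848} + 186785 \cdot \frac{1}{2744} = \frac{191587}{164848} + \frac{186785}{2744} = \frac{3914606051}{56542864} \approx 69.233$)
$\left(\left(-196206 - 192831\right) + 398333\right) \left(-219089 + D\right) = \left(\left(-196206 - 192831\right) + 398333\right) \left(-219089 + \frac{3914606051}{56542864}\right) = \left(\left(-196206 - 192831\right) + 398333\right) \left(- \frac{12384004924845}{56542864}\right) = \left(-389037 + 398333\right) \left(- \frac{12384004924845}{56542864}\right) = 9296 \left(- \frac{12384004924845}{56542864}\right) = - \frac{1027872408762135}{504847}$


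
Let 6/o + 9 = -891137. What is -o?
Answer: 3/445573 ≈ 6.7329e-6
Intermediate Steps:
o = -3/445573 (o = 6/(-9 - 891137) = 6/(-891146) = 6*(-1/891146) = -3/445573 ≈ -6.7329e-6)
-o = -1*(-3/445573) = 3/445573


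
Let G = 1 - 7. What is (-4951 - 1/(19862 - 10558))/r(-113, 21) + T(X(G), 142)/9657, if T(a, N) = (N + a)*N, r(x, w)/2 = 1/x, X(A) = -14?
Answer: 50267378223313/179697456 ≈ 2.7973e+5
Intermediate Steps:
G = -6
r(x, w) = 2/x
T(a, N) = N*(N + a)
(-4951 - 1/(19862 - 10558))/r(-113, 21) + T(X(G), 142)/9657 = (-4951 - 1/(19862 - 10558))/((2/(-113))) + (142*(142 - 14))/9657 = (-4951 - 1/9304)/((2*(-1/113))) + (142*128)*(1/9657) = (-4951 - 1*1/9304)/(-2/113) + 18176*(1/9657) = (-4951 - 1/9304)*(-113/2) + 18176/9657 = -46064105/9304*(-113/2) + 18176/9657 = 5205243865/18608 + 18176/9657 = 50267378223313/179697456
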